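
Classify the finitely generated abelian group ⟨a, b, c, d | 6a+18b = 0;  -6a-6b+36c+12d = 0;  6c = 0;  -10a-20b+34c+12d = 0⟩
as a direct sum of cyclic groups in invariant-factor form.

Answer: M ≅ ℤ/2 ⊕ ℤ/6 ⊕ ℤ/6 ⊕ ℤ/12

Derivation:
rank_ℚ(R)=4; free=4−4=0
SNF(R) diag = [2, 6, 6, 12] → torsion [2, 6, 6, 12]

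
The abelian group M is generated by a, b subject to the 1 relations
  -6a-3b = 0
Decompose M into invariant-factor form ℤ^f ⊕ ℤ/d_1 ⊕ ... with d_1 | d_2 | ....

rank_ℚ(R)=1; free=2−1=1
SNF(R) diag = [3] → torsion [3]

Answer: M ≅ ℤ^1 ⊕ ℤ/3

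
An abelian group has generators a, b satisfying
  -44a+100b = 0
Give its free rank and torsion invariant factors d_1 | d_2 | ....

rank_ℚ(R)=1; free=2−1=1
SNF(R) diag = [4] → torsion [4]

Answer: M ≅ ℤ^1 ⊕ ℤ/4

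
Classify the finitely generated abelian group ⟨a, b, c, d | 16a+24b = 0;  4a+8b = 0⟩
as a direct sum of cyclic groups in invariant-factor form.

rank_ℚ(R)=2; free=4−2=2
SNF(R) diag = [4, 8] → torsion [4, 8]

Answer: M ≅ ℤ^2 ⊕ ℤ/4 ⊕ ℤ/8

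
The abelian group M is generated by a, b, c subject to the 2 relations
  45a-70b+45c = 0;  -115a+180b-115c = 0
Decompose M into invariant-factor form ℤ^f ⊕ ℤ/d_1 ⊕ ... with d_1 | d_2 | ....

Answer: M ≅ ℤ^1 ⊕ ℤ/5 ⊕ ℤ/10

Derivation:
rank_ℚ(R)=2; free=3−2=1
SNF(R) diag = [5, 10] → torsion [5, 10]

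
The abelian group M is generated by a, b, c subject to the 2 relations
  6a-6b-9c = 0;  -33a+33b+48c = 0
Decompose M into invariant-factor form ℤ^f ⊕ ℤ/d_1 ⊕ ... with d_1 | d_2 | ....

Answer: M ≅ ℤ^1 ⊕ ℤ/3 ⊕ ℤ/3

Derivation:
rank_ℚ(R)=2; free=3−2=1
SNF(R) diag = [3, 3] → torsion [3, 3]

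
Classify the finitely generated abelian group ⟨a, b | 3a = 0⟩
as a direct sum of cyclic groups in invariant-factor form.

rank_ℚ(R)=1; free=2−1=1
SNF(R) diag = [3] → torsion [3]

Answer: M ≅ ℤ^1 ⊕ ℤ/3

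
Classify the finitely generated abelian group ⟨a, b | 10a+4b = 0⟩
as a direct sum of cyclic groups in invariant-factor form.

rank_ℚ(R)=1; free=2−1=1
SNF(R) diag = [2] → torsion [2]

Answer: M ≅ ℤ^1 ⊕ ℤ/2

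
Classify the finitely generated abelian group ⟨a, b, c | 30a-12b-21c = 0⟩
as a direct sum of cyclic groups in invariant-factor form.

Answer: M ≅ ℤ^2 ⊕ ℤ/3

Derivation:
rank_ℚ(R)=1; free=3−1=2
SNF(R) diag = [3] → torsion [3]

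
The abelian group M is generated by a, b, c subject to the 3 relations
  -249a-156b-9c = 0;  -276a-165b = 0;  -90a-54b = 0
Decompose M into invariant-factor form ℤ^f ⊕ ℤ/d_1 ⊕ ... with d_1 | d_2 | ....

Answer: M ≅ ℤ/3 ⊕ ℤ/9 ⊕ ℤ/18

Derivation:
rank_ℚ(R)=3; free=3−3=0
SNF(R) diag = [3, 9, 18] → torsion [3, 9, 18]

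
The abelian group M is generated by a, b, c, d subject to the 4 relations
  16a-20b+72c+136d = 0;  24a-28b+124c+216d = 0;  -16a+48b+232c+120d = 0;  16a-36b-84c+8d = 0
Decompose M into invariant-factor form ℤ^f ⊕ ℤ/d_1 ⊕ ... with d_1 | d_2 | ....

rank_ℚ(R)=4; free=4−4=0
SNF(R) diag = [4, 4, 8, 24] → torsion [4, 4, 8, 24]

Answer: M ≅ ℤ/4 ⊕ ℤ/4 ⊕ ℤ/8 ⊕ ℤ/24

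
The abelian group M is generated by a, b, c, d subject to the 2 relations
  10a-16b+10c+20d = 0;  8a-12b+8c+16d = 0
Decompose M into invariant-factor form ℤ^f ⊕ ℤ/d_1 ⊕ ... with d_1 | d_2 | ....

rank_ℚ(R)=2; free=4−2=2
SNF(R) diag = [2, 4] → torsion [2, 4]

Answer: M ≅ ℤ^2 ⊕ ℤ/2 ⊕ ℤ/4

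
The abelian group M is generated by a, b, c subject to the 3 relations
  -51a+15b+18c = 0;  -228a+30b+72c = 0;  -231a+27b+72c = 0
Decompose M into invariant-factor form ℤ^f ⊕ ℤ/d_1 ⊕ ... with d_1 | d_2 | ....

Answer: M ≅ ℤ/3 ⊕ ℤ/6 ⊕ ℤ/18

Derivation:
rank_ℚ(R)=3; free=3−3=0
SNF(R) diag = [3, 6, 18] → torsion [3, 6, 18]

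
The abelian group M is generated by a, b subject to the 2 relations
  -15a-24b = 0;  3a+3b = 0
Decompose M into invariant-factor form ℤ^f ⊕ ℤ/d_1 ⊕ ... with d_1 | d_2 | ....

Answer: M ≅ ℤ/3 ⊕ ℤ/9

Derivation:
rank_ℚ(R)=2; free=2−2=0
SNF(R) diag = [3, 9] → torsion [3, 9]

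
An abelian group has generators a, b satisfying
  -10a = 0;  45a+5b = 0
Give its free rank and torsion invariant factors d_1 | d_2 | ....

Answer: M ≅ ℤ/5 ⊕ ℤ/10

Derivation:
rank_ℚ(R)=2; free=2−2=0
SNF(R) diag = [5, 10] → torsion [5, 10]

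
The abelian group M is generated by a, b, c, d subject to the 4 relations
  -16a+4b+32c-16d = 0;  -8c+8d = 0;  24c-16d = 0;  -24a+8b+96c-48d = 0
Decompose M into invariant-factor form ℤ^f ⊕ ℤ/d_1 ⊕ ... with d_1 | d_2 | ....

rank_ℚ(R)=4; free=4−4=0
SNF(R) diag = [4, 8, 8, 8] → torsion [4, 8, 8, 8]

Answer: M ≅ ℤ/4 ⊕ ℤ/8 ⊕ ℤ/8 ⊕ ℤ/8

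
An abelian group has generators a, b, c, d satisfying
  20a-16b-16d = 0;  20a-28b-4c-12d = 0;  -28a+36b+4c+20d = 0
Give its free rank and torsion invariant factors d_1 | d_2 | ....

Answer: M ≅ ℤ^1 ⊕ ℤ/4 ⊕ ℤ/4 ⊕ ℤ/8

Derivation:
rank_ℚ(R)=3; free=4−3=1
SNF(R) diag = [4, 4, 8] → torsion [4, 4, 8]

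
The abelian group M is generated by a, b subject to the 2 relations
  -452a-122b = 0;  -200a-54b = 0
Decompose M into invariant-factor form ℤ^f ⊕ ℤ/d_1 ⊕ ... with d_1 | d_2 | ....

rank_ℚ(R)=2; free=2−2=0
SNF(R) diag = [2, 4] → torsion [2, 4]

Answer: M ≅ ℤ/2 ⊕ ℤ/4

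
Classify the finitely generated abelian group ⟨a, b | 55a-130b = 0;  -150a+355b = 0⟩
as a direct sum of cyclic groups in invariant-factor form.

rank_ℚ(R)=2; free=2−2=0
SNF(R) diag = [5, 5] → torsion [5, 5]

Answer: M ≅ ℤ/5 ⊕ ℤ/5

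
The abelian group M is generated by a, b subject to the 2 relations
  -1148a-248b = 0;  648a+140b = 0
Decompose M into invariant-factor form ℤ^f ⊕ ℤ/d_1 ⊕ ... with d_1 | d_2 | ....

rank_ℚ(R)=2; free=2−2=0
SNF(R) diag = [4, 4] → torsion [4, 4]

Answer: M ≅ ℤ/4 ⊕ ℤ/4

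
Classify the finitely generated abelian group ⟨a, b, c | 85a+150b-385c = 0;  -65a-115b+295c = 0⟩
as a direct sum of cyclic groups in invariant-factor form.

rank_ℚ(R)=2; free=3−2=1
SNF(R) diag = [5, 5] → torsion [5, 5]

Answer: M ≅ ℤ^1 ⊕ ℤ/5 ⊕ ℤ/5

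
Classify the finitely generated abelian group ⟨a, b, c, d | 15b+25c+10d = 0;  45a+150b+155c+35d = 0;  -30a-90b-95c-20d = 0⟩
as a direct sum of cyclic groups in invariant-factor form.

Answer: M ≅ ℤ^1 ⊕ ℤ/5 ⊕ ℤ/15 ⊕ ℤ/15

Derivation:
rank_ℚ(R)=3; free=4−3=1
SNF(R) diag = [5, 15, 15] → torsion [5, 15, 15]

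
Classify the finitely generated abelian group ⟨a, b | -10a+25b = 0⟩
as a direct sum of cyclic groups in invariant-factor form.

rank_ℚ(R)=1; free=2−1=1
SNF(R) diag = [5] → torsion [5]

Answer: M ≅ ℤ^1 ⊕ ℤ/5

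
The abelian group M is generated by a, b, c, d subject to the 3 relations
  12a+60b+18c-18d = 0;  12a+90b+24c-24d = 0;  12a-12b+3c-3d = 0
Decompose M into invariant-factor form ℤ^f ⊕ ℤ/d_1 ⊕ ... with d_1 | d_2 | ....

Answer: M ≅ ℤ^1 ⊕ ℤ/3 ⊕ ℤ/6 ⊕ ℤ/12

Derivation:
rank_ℚ(R)=3; free=4−3=1
SNF(R) diag = [3, 6, 12] → torsion [3, 6, 12]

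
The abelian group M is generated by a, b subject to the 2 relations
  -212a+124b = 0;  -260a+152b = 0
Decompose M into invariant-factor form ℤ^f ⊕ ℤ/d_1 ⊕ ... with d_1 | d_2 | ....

Answer: M ≅ ℤ/4 ⊕ ℤ/4

Derivation:
rank_ℚ(R)=2; free=2−2=0
SNF(R) diag = [4, 4] → torsion [4, 4]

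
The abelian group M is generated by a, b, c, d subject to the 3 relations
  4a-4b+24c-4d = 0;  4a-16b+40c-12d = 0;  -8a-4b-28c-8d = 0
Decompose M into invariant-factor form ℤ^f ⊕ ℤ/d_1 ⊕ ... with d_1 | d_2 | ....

Answer: M ≅ ℤ^1 ⊕ ℤ/4 ⊕ ℤ/4 ⊕ ℤ/12

Derivation:
rank_ℚ(R)=3; free=4−3=1
SNF(R) diag = [4, 4, 12] → torsion [4, 4, 12]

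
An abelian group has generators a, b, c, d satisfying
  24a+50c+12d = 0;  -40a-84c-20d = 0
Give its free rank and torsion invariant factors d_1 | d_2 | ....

rank_ℚ(R)=2; free=4−2=2
SNF(R) diag = [2, 4] → torsion [2, 4]

Answer: M ≅ ℤ^2 ⊕ ℤ/2 ⊕ ℤ/4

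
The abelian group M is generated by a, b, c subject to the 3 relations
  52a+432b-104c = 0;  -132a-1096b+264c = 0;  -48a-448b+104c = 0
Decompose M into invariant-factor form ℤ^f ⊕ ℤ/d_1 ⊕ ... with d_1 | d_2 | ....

Answer: M ≅ ℤ/4 ⊕ ℤ/8 ⊕ ℤ/8

Derivation:
rank_ℚ(R)=3; free=3−3=0
SNF(R) diag = [4, 8, 8] → torsion [4, 8, 8]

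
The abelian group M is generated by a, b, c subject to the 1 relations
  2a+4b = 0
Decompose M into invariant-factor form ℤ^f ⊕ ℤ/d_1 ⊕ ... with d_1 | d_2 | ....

Answer: M ≅ ℤ^2 ⊕ ℤ/2

Derivation:
rank_ℚ(R)=1; free=3−1=2
SNF(R) diag = [2] → torsion [2]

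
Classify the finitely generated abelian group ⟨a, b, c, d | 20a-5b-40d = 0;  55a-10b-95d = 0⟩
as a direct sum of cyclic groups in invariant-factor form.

Answer: M ≅ ℤ^2 ⊕ ℤ/5 ⊕ ℤ/15

Derivation:
rank_ℚ(R)=2; free=4−2=2
SNF(R) diag = [5, 15] → torsion [5, 15]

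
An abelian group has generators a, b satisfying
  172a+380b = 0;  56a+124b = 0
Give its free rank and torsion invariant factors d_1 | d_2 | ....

Answer: M ≅ ℤ/4 ⊕ ℤ/12

Derivation:
rank_ℚ(R)=2; free=2−2=0
SNF(R) diag = [4, 12] → torsion [4, 12]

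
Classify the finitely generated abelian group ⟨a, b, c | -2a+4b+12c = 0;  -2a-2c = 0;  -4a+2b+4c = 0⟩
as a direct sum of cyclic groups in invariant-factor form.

rank_ℚ(R)=3; free=3−3=0
SNF(R) diag = [2, 2, 2] → torsion [2, 2, 2]

Answer: M ≅ ℤ/2 ⊕ ℤ/2 ⊕ ℤ/2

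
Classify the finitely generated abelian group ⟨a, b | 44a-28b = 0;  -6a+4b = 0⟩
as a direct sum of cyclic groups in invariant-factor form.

Answer: M ≅ ℤ/2 ⊕ ℤ/4

Derivation:
rank_ℚ(R)=2; free=2−2=0
SNF(R) diag = [2, 4] → torsion [2, 4]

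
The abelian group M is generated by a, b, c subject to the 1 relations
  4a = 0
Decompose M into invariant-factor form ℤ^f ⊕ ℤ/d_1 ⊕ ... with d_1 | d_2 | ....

rank_ℚ(R)=1; free=3−1=2
SNF(R) diag = [4] → torsion [4]

Answer: M ≅ ℤ^2 ⊕ ℤ/4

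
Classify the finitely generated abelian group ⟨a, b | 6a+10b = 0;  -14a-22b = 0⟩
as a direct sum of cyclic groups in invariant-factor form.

Answer: M ≅ ℤ/2 ⊕ ℤ/4

Derivation:
rank_ℚ(R)=2; free=2−2=0
SNF(R) diag = [2, 4] → torsion [2, 4]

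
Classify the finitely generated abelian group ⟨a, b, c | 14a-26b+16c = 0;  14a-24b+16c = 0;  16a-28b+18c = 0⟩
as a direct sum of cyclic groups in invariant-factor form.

rank_ℚ(R)=3; free=3−3=0
SNF(R) diag = [2, 2, 2] → torsion [2, 2, 2]

Answer: M ≅ ℤ/2 ⊕ ℤ/2 ⊕ ℤ/2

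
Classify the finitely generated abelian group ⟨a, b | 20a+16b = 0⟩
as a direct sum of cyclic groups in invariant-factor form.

Answer: M ≅ ℤ^1 ⊕ ℤ/4

Derivation:
rank_ℚ(R)=1; free=2−1=1
SNF(R) diag = [4] → torsion [4]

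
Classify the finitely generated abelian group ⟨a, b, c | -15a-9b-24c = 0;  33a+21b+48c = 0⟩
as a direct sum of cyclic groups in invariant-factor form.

Answer: M ≅ ℤ^1 ⊕ ℤ/3 ⊕ ℤ/6

Derivation:
rank_ℚ(R)=2; free=3−2=1
SNF(R) diag = [3, 6] → torsion [3, 6]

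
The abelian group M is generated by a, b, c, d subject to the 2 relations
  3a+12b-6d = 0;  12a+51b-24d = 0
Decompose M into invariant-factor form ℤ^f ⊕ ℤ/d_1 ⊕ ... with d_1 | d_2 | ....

Answer: M ≅ ℤ^2 ⊕ ℤ/3 ⊕ ℤ/3

Derivation:
rank_ℚ(R)=2; free=4−2=2
SNF(R) diag = [3, 3] → torsion [3, 3]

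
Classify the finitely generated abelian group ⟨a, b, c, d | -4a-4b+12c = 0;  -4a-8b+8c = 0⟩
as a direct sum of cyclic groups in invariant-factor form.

rank_ℚ(R)=2; free=4−2=2
SNF(R) diag = [4, 4] → torsion [4, 4]

Answer: M ≅ ℤ^2 ⊕ ℤ/4 ⊕ ℤ/4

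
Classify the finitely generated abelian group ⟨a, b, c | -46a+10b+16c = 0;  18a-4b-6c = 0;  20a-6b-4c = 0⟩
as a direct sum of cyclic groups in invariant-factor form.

rank_ℚ(R)=3; free=3−3=0
SNF(R) diag = [2, 2, 2] → torsion [2, 2, 2]

Answer: M ≅ ℤ/2 ⊕ ℤ/2 ⊕ ℤ/2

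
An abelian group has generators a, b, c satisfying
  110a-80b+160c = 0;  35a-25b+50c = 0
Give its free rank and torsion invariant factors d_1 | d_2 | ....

Answer: M ≅ ℤ^1 ⊕ ℤ/5 ⊕ ℤ/10

Derivation:
rank_ℚ(R)=2; free=3−2=1
SNF(R) diag = [5, 10] → torsion [5, 10]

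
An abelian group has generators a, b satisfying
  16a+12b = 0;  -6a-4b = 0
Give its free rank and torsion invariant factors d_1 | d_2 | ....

rank_ℚ(R)=2; free=2−2=0
SNF(R) diag = [2, 4] → torsion [2, 4]

Answer: M ≅ ℤ/2 ⊕ ℤ/4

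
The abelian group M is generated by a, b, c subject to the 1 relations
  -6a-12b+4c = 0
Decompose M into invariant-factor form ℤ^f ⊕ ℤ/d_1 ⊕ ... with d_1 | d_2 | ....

Answer: M ≅ ℤ^2 ⊕ ℤ/2

Derivation:
rank_ℚ(R)=1; free=3−1=2
SNF(R) diag = [2] → torsion [2]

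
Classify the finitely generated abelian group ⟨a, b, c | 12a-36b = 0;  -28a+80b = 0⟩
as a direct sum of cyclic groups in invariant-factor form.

rank_ℚ(R)=2; free=3−2=1
SNF(R) diag = [4, 12] → torsion [4, 12]

Answer: M ≅ ℤ^1 ⊕ ℤ/4 ⊕ ℤ/12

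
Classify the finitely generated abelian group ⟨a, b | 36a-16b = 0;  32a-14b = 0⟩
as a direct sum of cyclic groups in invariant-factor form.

Answer: M ≅ ℤ/2 ⊕ ℤ/4

Derivation:
rank_ℚ(R)=2; free=2−2=0
SNF(R) diag = [2, 4] → torsion [2, 4]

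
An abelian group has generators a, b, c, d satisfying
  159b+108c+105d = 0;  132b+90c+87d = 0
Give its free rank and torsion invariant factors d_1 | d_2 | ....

rank_ℚ(R)=2; free=4−2=2
SNF(R) diag = [3, 9] → torsion [3, 9]

Answer: M ≅ ℤ^2 ⊕ ℤ/3 ⊕ ℤ/9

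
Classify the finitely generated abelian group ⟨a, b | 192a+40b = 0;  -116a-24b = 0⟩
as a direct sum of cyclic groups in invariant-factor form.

rank_ℚ(R)=2; free=2−2=0
SNF(R) diag = [4, 8] → torsion [4, 8]

Answer: M ≅ ℤ/4 ⊕ ℤ/8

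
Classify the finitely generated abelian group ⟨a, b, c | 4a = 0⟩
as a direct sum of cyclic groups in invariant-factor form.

rank_ℚ(R)=1; free=3−1=2
SNF(R) diag = [4] → torsion [4]

Answer: M ≅ ℤ^2 ⊕ ℤ/4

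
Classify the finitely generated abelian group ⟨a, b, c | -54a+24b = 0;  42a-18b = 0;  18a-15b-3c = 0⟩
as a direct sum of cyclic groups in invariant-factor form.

Answer: M ≅ ℤ/3 ⊕ ℤ/6 ⊕ ℤ/6

Derivation:
rank_ℚ(R)=3; free=3−3=0
SNF(R) diag = [3, 6, 6] → torsion [3, 6, 6]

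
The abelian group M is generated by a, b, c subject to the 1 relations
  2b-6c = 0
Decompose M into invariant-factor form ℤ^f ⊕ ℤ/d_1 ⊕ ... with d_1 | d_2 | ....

rank_ℚ(R)=1; free=3−1=2
SNF(R) diag = [2] → torsion [2]

Answer: M ≅ ℤ^2 ⊕ ℤ/2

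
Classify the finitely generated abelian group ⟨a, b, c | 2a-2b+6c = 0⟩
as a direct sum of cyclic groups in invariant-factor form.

rank_ℚ(R)=1; free=3−1=2
SNF(R) diag = [2] → torsion [2]

Answer: M ≅ ℤ^2 ⊕ ℤ/2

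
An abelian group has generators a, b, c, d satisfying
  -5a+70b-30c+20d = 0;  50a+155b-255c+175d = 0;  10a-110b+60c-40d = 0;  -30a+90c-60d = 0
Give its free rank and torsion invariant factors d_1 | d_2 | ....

Answer: M ≅ ℤ/5 ⊕ ℤ/15 ⊕ ℤ/30 ⊕ ℤ/90

Derivation:
rank_ℚ(R)=4; free=4−4=0
SNF(R) diag = [5, 15, 30, 90] → torsion [5, 15, 30, 90]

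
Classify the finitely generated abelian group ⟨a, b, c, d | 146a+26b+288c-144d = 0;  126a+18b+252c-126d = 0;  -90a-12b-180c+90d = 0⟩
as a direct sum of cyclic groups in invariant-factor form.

Answer: M ≅ ℤ^1 ⊕ ℤ/2 ⊕ ℤ/6 ⊕ ℤ/18

Derivation:
rank_ℚ(R)=3; free=4−3=1
SNF(R) diag = [2, 6, 18] → torsion [2, 6, 18]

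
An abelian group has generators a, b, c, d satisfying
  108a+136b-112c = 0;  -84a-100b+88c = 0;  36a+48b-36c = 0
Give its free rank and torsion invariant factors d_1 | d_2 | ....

rank_ℚ(R)=3; free=4−3=1
SNF(R) diag = [4, 12, 12] → torsion [4, 12, 12]

Answer: M ≅ ℤ^1 ⊕ ℤ/4 ⊕ ℤ/12 ⊕ ℤ/12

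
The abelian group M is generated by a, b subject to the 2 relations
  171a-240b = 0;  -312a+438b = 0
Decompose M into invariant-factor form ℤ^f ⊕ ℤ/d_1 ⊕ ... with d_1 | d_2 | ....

Answer: M ≅ ℤ/3 ⊕ ℤ/6

Derivation:
rank_ℚ(R)=2; free=2−2=0
SNF(R) diag = [3, 6] → torsion [3, 6]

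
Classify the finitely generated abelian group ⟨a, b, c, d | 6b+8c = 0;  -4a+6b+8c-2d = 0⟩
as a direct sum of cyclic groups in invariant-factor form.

Answer: M ≅ ℤ^2 ⊕ ℤ/2 ⊕ ℤ/2

Derivation:
rank_ℚ(R)=2; free=4−2=2
SNF(R) diag = [2, 2] → torsion [2, 2]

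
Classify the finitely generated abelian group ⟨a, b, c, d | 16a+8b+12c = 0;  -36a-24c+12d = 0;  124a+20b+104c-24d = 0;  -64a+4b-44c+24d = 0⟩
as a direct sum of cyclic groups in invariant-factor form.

rank_ℚ(R)=4; free=4−4=0
SNF(R) diag = [4, 4, 12, 12] → torsion [4, 4, 12, 12]

Answer: M ≅ ℤ/4 ⊕ ℤ/4 ⊕ ℤ/12 ⊕ ℤ/12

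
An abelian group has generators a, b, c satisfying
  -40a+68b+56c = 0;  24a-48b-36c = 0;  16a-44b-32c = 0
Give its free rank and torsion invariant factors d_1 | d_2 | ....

Answer: M ≅ ℤ/4 ⊕ ℤ/12 ⊕ ℤ/24

Derivation:
rank_ℚ(R)=3; free=3−3=0
SNF(R) diag = [4, 12, 24] → torsion [4, 12, 24]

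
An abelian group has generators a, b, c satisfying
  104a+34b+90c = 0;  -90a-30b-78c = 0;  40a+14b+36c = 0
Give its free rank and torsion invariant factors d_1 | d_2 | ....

Answer: M ≅ ℤ/2 ⊕ ℤ/6 ⊕ ℤ/6

Derivation:
rank_ℚ(R)=3; free=3−3=0
SNF(R) diag = [2, 6, 6] → torsion [2, 6, 6]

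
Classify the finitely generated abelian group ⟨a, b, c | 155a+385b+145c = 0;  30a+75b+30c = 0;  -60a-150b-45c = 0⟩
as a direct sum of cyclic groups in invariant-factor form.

rank_ℚ(R)=3; free=3−3=0
SNF(R) diag = [5, 15, 15] → torsion [5, 15, 15]

Answer: M ≅ ℤ/5 ⊕ ℤ/15 ⊕ ℤ/15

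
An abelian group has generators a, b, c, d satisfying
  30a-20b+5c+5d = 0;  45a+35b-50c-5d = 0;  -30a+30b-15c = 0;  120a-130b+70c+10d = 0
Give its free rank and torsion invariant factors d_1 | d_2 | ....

Answer: M ≅ ℤ/5 ⊕ ℤ/15 ⊕ ℤ/15 ⊕ ℤ/30

Derivation:
rank_ℚ(R)=4; free=4−4=0
SNF(R) diag = [5, 15, 15, 30] → torsion [5, 15, 15, 30]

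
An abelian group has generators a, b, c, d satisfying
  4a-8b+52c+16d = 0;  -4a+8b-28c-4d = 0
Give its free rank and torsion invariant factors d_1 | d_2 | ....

rank_ℚ(R)=2; free=4−2=2
SNF(R) diag = [4, 12] → torsion [4, 12]

Answer: M ≅ ℤ^2 ⊕ ℤ/4 ⊕ ℤ/12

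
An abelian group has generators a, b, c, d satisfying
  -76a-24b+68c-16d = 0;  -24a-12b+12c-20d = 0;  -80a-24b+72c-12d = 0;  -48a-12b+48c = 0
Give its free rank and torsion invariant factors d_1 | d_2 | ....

rank_ℚ(R)=4; free=4−4=0
SNF(R) diag = [4, 4, 4, 12] → torsion [4, 4, 4, 12]

Answer: M ≅ ℤ/4 ⊕ ℤ/4 ⊕ ℤ/4 ⊕ ℤ/12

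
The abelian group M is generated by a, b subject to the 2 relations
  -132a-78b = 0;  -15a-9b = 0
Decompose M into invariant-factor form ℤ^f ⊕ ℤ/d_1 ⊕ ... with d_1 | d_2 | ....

Answer: M ≅ ℤ/3 ⊕ ℤ/6

Derivation:
rank_ℚ(R)=2; free=2−2=0
SNF(R) diag = [3, 6] → torsion [3, 6]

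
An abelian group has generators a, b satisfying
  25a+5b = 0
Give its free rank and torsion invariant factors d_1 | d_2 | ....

Answer: M ≅ ℤ^1 ⊕ ℤ/5

Derivation:
rank_ℚ(R)=1; free=2−1=1
SNF(R) diag = [5] → torsion [5]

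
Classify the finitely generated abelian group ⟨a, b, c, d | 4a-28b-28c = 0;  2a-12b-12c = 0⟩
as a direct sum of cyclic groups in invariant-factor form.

rank_ℚ(R)=2; free=4−2=2
SNF(R) diag = [2, 4] → torsion [2, 4]

Answer: M ≅ ℤ^2 ⊕ ℤ/2 ⊕ ℤ/4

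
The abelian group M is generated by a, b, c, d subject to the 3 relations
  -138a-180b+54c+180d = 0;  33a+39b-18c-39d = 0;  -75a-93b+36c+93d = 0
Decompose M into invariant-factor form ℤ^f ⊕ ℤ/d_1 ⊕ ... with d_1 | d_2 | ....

rank_ℚ(R)=3; free=4−3=1
SNF(R) diag = [3, 6, 18] → torsion [3, 6, 18]

Answer: M ≅ ℤ^1 ⊕ ℤ/3 ⊕ ℤ/6 ⊕ ℤ/18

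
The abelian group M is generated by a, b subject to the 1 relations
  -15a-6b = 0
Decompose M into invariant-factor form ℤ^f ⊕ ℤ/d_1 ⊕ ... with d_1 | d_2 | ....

Answer: M ≅ ℤ^1 ⊕ ℤ/3

Derivation:
rank_ℚ(R)=1; free=2−1=1
SNF(R) diag = [3] → torsion [3]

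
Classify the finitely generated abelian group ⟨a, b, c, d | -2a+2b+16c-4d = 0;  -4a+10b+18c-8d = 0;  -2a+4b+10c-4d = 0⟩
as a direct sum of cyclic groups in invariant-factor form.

Answer: M ≅ ℤ^1 ⊕ ℤ/2 ⊕ ℤ/2 ⊕ ℤ/4

Derivation:
rank_ℚ(R)=3; free=4−3=1
SNF(R) diag = [2, 2, 4] → torsion [2, 2, 4]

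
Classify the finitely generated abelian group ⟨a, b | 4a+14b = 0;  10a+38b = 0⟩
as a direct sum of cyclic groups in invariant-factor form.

Answer: M ≅ ℤ/2 ⊕ ℤ/6

Derivation:
rank_ℚ(R)=2; free=2−2=0
SNF(R) diag = [2, 6] → torsion [2, 6]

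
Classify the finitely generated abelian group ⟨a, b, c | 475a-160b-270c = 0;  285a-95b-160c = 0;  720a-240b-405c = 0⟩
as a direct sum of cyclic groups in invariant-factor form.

rank_ℚ(R)=3; free=3−3=0
SNF(R) diag = [5, 5, 15] → torsion [5, 5, 15]

Answer: M ≅ ℤ/5 ⊕ ℤ/5 ⊕ ℤ/15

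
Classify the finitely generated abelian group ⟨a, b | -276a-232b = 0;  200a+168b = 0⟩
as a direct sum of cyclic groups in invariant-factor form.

rank_ℚ(R)=2; free=2−2=0
SNF(R) diag = [4, 8] → torsion [4, 8]

Answer: M ≅ ℤ/4 ⊕ ℤ/8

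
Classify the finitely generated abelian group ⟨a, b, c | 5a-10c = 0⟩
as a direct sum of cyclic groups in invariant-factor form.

Answer: M ≅ ℤ^2 ⊕ ℤ/5

Derivation:
rank_ℚ(R)=1; free=3−1=2
SNF(R) diag = [5] → torsion [5]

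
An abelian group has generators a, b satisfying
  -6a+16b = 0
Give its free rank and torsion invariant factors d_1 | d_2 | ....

Answer: M ≅ ℤ^1 ⊕ ℤ/2

Derivation:
rank_ℚ(R)=1; free=2−1=1
SNF(R) diag = [2] → torsion [2]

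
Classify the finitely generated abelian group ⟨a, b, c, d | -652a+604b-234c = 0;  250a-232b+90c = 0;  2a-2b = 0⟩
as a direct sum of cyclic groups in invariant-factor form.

Answer: M ≅ ℤ^1 ⊕ ℤ/2 ⊕ ℤ/6 ⊕ ℤ/18

Derivation:
rank_ℚ(R)=3; free=4−3=1
SNF(R) diag = [2, 6, 18] → torsion [2, 6, 18]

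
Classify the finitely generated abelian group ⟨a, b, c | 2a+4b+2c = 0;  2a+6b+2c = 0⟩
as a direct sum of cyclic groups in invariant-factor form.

Answer: M ≅ ℤ^1 ⊕ ℤ/2 ⊕ ℤ/2

Derivation:
rank_ℚ(R)=2; free=3−2=1
SNF(R) diag = [2, 2] → torsion [2, 2]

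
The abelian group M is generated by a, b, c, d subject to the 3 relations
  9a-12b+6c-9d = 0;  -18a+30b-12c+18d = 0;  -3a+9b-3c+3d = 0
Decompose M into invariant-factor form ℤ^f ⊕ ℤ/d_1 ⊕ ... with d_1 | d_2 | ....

rank_ℚ(R)=3; free=4−3=1
SNF(R) diag = [3, 3, 6] → torsion [3, 3, 6]

Answer: M ≅ ℤ^1 ⊕ ℤ/3 ⊕ ℤ/3 ⊕ ℤ/6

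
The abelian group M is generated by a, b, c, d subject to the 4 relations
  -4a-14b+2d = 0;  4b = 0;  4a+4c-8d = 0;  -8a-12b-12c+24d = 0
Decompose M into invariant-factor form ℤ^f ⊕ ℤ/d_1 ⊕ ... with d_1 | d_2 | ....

rank_ℚ(R)=4; free=4−4=0
SNF(R) diag = [2, 4, 4, 4] → torsion [2, 4, 4, 4]

Answer: M ≅ ℤ/2 ⊕ ℤ/4 ⊕ ℤ/4 ⊕ ℤ/4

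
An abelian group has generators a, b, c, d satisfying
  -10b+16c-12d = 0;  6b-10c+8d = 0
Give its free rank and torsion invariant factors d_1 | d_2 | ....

Answer: M ≅ ℤ^2 ⊕ ℤ/2 ⊕ ℤ/2

Derivation:
rank_ℚ(R)=2; free=4−2=2
SNF(R) diag = [2, 2] → torsion [2, 2]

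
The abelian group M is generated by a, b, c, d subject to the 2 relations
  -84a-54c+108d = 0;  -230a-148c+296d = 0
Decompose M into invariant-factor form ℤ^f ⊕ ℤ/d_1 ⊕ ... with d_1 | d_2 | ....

rank_ℚ(R)=2; free=4−2=2
SNF(R) diag = [2, 6] → torsion [2, 6]

Answer: M ≅ ℤ^2 ⊕ ℤ/2 ⊕ ℤ/6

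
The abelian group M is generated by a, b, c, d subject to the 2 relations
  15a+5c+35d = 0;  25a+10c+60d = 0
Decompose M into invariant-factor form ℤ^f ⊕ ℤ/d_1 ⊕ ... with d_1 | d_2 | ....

Answer: M ≅ ℤ^2 ⊕ ℤ/5 ⊕ ℤ/5

Derivation:
rank_ℚ(R)=2; free=4−2=2
SNF(R) diag = [5, 5] → torsion [5, 5]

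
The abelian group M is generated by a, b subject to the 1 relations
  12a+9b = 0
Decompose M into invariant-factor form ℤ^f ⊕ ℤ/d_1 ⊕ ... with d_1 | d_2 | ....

Answer: M ≅ ℤ^1 ⊕ ℤ/3

Derivation:
rank_ℚ(R)=1; free=2−1=1
SNF(R) diag = [3] → torsion [3]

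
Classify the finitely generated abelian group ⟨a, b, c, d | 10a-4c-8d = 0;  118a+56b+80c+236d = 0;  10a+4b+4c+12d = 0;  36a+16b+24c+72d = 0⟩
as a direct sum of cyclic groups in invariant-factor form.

Answer: M ≅ ℤ/2 ⊕ ℤ/4 ⊕ ℤ/4 ⊕ ℤ/8

Derivation:
rank_ℚ(R)=4; free=4−4=0
SNF(R) diag = [2, 4, 4, 8] → torsion [2, 4, 4, 8]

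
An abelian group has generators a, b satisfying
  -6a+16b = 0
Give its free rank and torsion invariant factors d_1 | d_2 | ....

rank_ℚ(R)=1; free=2−1=1
SNF(R) diag = [2] → torsion [2]

Answer: M ≅ ℤ^1 ⊕ ℤ/2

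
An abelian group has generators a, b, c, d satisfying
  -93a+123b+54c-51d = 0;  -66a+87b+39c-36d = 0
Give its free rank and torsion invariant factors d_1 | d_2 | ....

rank_ℚ(R)=2; free=4−2=2
SNF(R) diag = [3, 3] → torsion [3, 3]

Answer: M ≅ ℤ^2 ⊕ ℤ/3 ⊕ ℤ/3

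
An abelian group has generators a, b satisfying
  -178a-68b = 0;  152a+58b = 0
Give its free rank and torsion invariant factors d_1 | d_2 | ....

Answer: M ≅ ℤ/2 ⊕ ℤ/6

Derivation:
rank_ℚ(R)=2; free=2−2=0
SNF(R) diag = [2, 6] → torsion [2, 6]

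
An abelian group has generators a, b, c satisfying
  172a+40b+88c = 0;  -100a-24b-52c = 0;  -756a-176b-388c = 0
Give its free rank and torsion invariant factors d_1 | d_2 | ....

rank_ℚ(R)=3; free=3−3=0
SNF(R) diag = [4, 4, 8] → torsion [4, 4, 8]

Answer: M ≅ ℤ/4 ⊕ ℤ/4 ⊕ ℤ/8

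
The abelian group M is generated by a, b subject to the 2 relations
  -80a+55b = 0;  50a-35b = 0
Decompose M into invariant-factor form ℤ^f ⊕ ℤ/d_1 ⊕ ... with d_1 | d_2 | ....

rank_ℚ(R)=2; free=2−2=0
SNF(R) diag = [5, 10] → torsion [5, 10]

Answer: M ≅ ℤ/5 ⊕ ℤ/10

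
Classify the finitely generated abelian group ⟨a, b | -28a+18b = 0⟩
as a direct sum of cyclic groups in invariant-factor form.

rank_ℚ(R)=1; free=2−1=1
SNF(R) diag = [2] → torsion [2]

Answer: M ≅ ℤ^1 ⊕ ℤ/2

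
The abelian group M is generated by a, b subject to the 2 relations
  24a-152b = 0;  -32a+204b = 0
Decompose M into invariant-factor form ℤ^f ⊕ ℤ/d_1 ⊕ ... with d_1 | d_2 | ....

Answer: M ≅ ℤ/4 ⊕ ℤ/8

Derivation:
rank_ℚ(R)=2; free=2−2=0
SNF(R) diag = [4, 8] → torsion [4, 8]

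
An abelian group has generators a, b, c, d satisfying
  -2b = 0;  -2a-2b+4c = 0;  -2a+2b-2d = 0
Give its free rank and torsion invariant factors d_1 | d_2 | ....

Answer: M ≅ ℤ^1 ⊕ ℤ/2 ⊕ ℤ/2 ⊕ ℤ/2

Derivation:
rank_ℚ(R)=3; free=4−3=1
SNF(R) diag = [2, 2, 2] → torsion [2, 2, 2]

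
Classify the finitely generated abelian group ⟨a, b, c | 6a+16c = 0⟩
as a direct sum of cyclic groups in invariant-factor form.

rank_ℚ(R)=1; free=3−1=2
SNF(R) diag = [2] → torsion [2]

Answer: M ≅ ℤ^2 ⊕ ℤ/2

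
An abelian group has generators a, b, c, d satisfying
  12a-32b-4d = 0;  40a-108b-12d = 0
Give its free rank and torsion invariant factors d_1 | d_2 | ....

rank_ℚ(R)=2; free=4−2=2
SNF(R) diag = [4, 4] → torsion [4, 4]

Answer: M ≅ ℤ^2 ⊕ ℤ/4 ⊕ ℤ/4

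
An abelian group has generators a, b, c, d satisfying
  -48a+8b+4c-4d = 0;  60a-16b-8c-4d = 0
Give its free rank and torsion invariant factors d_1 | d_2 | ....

Answer: M ≅ ℤ^2 ⊕ ℤ/4 ⊕ ℤ/12

Derivation:
rank_ℚ(R)=2; free=4−2=2
SNF(R) diag = [4, 12] → torsion [4, 12]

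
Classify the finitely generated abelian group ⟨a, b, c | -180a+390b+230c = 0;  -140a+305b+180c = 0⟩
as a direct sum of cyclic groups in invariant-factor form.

rank_ℚ(R)=2; free=3−2=1
SNF(R) diag = [5, 10] → torsion [5, 10]

Answer: M ≅ ℤ^1 ⊕ ℤ/5 ⊕ ℤ/10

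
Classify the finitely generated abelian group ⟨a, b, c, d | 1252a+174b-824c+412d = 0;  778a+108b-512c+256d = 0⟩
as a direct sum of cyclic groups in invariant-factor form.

rank_ℚ(R)=2; free=4−2=2
SNF(R) diag = [2, 6] → torsion [2, 6]

Answer: M ≅ ℤ^2 ⊕ ℤ/2 ⊕ ℤ/6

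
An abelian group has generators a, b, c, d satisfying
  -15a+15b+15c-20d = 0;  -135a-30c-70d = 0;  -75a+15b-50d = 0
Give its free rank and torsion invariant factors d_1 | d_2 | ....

rank_ℚ(R)=3; free=4−3=1
SNF(R) diag = [5, 15, 15] → torsion [5, 15, 15]

Answer: M ≅ ℤ^1 ⊕ ℤ/5 ⊕ ℤ/15 ⊕ ℤ/15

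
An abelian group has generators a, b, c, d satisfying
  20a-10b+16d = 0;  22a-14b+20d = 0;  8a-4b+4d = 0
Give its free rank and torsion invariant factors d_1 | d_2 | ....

Answer: M ≅ ℤ^1 ⊕ ℤ/2 ⊕ ℤ/6 ⊕ ℤ/12

Derivation:
rank_ℚ(R)=3; free=4−3=1
SNF(R) diag = [2, 6, 12] → torsion [2, 6, 12]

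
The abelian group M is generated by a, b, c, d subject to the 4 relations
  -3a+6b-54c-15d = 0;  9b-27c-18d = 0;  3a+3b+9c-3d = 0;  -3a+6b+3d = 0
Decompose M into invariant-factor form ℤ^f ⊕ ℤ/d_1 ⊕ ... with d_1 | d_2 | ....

rank_ℚ(R)=4; free=4−4=0
SNF(R) diag = [3, 9, 18, 18] → torsion [3, 9, 18, 18]

Answer: M ≅ ℤ/3 ⊕ ℤ/9 ⊕ ℤ/18 ⊕ ℤ/18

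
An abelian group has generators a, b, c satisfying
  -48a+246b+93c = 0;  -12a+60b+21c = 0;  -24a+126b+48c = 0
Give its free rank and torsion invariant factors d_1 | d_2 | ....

rank_ℚ(R)=3; free=3−3=0
SNF(R) diag = [3, 6, 12] → torsion [3, 6, 12]

Answer: M ≅ ℤ/3 ⊕ ℤ/6 ⊕ ℤ/12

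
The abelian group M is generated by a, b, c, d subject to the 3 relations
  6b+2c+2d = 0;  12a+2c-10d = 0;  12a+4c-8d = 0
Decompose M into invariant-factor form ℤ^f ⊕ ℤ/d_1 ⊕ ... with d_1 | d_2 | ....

rank_ℚ(R)=3; free=4−3=1
SNF(R) diag = [2, 6, 12] → torsion [2, 6, 12]

Answer: M ≅ ℤ^1 ⊕ ℤ/2 ⊕ ℤ/6 ⊕ ℤ/12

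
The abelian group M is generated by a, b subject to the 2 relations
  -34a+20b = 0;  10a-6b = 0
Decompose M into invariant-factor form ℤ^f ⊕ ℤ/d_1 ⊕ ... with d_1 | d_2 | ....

Answer: M ≅ ℤ/2 ⊕ ℤ/2

Derivation:
rank_ℚ(R)=2; free=2−2=0
SNF(R) diag = [2, 2] → torsion [2, 2]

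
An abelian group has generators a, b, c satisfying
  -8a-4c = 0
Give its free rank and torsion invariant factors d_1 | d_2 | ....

rank_ℚ(R)=1; free=3−1=2
SNF(R) diag = [4] → torsion [4]

Answer: M ≅ ℤ^2 ⊕ ℤ/4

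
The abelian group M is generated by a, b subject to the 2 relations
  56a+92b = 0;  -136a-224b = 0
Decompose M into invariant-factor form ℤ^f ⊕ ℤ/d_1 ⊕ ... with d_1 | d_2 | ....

Answer: M ≅ ℤ/4 ⊕ ℤ/8

Derivation:
rank_ℚ(R)=2; free=2−2=0
SNF(R) diag = [4, 8] → torsion [4, 8]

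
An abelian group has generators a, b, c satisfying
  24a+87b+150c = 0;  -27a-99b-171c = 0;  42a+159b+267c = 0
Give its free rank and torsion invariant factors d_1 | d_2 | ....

Answer: M ≅ ℤ/3 ⊕ ℤ/9 ⊕ ℤ/9

Derivation:
rank_ℚ(R)=3; free=3−3=0
SNF(R) diag = [3, 9, 9] → torsion [3, 9, 9]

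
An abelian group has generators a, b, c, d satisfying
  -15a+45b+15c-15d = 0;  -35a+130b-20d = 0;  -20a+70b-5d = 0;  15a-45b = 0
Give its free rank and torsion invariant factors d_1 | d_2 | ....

Answer: M ≅ ℤ/5 ⊕ ℤ/15 ⊕ ℤ/15 ⊕ ℤ/15

Derivation:
rank_ℚ(R)=4; free=4−4=0
SNF(R) diag = [5, 15, 15, 15] → torsion [5, 15, 15, 15]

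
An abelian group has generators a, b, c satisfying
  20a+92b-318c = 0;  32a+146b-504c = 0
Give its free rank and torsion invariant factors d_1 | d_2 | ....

Answer: M ≅ ℤ^1 ⊕ ℤ/2 ⊕ ℤ/6

Derivation:
rank_ℚ(R)=2; free=3−2=1
SNF(R) diag = [2, 6] → torsion [2, 6]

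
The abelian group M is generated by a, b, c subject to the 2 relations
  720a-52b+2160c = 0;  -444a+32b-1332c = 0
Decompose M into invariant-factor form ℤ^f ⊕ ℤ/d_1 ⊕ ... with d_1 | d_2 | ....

rank_ℚ(R)=2; free=3−2=1
SNF(R) diag = [4, 12] → torsion [4, 12]

Answer: M ≅ ℤ^1 ⊕ ℤ/4 ⊕ ℤ/12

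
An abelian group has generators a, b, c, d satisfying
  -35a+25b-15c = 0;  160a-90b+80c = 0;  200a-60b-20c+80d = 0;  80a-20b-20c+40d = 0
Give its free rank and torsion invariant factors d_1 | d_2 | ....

Answer: M ≅ ℤ/5 ⊕ ℤ/10 ⊕ ℤ/20 ⊕ ℤ/40

Derivation:
rank_ℚ(R)=4; free=4−4=0
SNF(R) diag = [5, 10, 20, 40] → torsion [5, 10, 20, 40]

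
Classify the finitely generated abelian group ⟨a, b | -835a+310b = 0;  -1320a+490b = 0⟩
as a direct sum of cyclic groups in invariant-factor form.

Answer: M ≅ ℤ/5 ⊕ ℤ/10

Derivation:
rank_ℚ(R)=2; free=2−2=0
SNF(R) diag = [5, 10] → torsion [5, 10]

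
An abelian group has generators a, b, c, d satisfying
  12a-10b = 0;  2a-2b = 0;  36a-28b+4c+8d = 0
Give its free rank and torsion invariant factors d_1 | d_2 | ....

Answer: M ≅ ℤ^1 ⊕ ℤ/2 ⊕ ℤ/2 ⊕ ℤ/4

Derivation:
rank_ℚ(R)=3; free=4−3=1
SNF(R) diag = [2, 2, 4] → torsion [2, 2, 4]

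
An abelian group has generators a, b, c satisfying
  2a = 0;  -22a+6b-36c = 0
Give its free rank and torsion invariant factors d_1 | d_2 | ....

Answer: M ≅ ℤ^1 ⊕ ℤ/2 ⊕ ℤ/6

Derivation:
rank_ℚ(R)=2; free=3−2=1
SNF(R) diag = [2, 6] → torsion [2, 6]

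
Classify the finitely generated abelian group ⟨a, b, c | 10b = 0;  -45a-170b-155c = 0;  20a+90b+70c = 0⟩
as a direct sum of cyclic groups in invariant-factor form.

rank_ℚ(R)=3; free=3−3=0
SNF(R) diag = [5, 10, 10] → torsion [5, 10, 10]

Answer: M ≅ ℤ/5 ⊕ ℤ/10 ⊕ ℤ/10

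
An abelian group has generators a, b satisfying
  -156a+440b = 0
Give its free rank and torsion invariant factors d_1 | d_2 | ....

Answer: M ≅ ℤ^1 ⊕ ℤ/4

Derivation:
rank_ℚ(R)=1; free=2−1=1
SNF(R) diag = [4] → torsion [4]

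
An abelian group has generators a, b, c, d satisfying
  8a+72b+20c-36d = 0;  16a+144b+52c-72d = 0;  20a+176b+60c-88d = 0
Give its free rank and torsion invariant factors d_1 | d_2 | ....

rank_ℚ(R)=3; free=4−3=1
SNF(R) diag = [4, 4, 12] → torsion [4, 4, 12]

Answer: M ≅ ℤ^1 ⊕ ℤ/4 ⊕ ℤ/4 ⊕ ℤ/12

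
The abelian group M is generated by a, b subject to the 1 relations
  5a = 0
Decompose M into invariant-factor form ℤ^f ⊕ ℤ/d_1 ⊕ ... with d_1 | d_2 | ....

rank_ℚ(R)=1; free=2−1=1
SNF(R) diag = [5] → torsion [5]

Answer: M ≅ ℤ^1 ⊕ ℤ/5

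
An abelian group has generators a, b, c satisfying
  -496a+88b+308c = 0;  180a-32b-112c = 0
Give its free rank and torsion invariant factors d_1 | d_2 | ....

rank_ℚ(R)=2; free=3−2=1
SNF(R) diag = [4, 4] → torsion [4, 4]

Answer: M ≅ ℤ^1 ⊕ ℤ/4 ⊕ ℤ/4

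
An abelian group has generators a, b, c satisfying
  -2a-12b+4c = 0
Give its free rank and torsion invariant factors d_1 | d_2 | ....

rank_ℚ(R)=1; free=3−1=2
SNF(R) diag = [2] → torsion [2]

Answer: M ≅ ℤ^2 ⊕ ℤ/2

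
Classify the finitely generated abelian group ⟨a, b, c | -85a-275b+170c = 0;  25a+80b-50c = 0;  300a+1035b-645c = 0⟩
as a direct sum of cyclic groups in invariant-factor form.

rank_ℚ(R)=3; free=3−3=0
SNF(R) diag = [5, 15, 45] → torsion [5, 15, 45]

Answer: M ≅ ℤ/5 ⊕ ℤ/15 ⊕ ℤ/45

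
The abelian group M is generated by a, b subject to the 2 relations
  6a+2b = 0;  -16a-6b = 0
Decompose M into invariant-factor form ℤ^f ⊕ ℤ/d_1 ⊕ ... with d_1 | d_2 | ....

rank_ℚ(R)=2; free=2−2=0
SNF(R) diag = [2, 2] → torsion [2, 2]

Answer: M ≅ ℤ/2 ⊕ ℤ/2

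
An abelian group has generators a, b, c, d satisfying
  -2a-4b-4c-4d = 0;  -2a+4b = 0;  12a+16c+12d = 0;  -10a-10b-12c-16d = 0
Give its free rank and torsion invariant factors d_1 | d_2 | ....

Answer: M ≅ ℤ/2 ⊕ ℤ/2 ⊕ ℤ/4 ⊕ ℤ/4

Derivation:
rank_ℚ(R)=4; free=4−4=0
SNF(R) diag = [2, 2, 4, 4] → torsion [2, 2, 4, 4]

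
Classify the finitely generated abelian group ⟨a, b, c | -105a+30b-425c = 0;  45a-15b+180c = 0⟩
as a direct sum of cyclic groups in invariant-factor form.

Answer: M ≅ ℤ^1 ⊕ ℤ/5 ⊕ ℤ/15

Derivation:
rank_ℚ(R)=2; free=3−2=1
SNF(R) diag = [5, 15] → torsion [5, 15]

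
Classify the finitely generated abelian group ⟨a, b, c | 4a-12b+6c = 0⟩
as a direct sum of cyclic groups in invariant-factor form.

Answer: M ≅ ℤ^2 ⊕ ℤ/2

Derivation:
rank_ℚ(R)=1; free=3−1=2
SNF(R) diag = [2] → torsion [2]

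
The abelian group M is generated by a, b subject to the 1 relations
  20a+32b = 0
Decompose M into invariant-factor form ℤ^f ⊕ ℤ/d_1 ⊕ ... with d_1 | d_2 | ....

Answer: M ≅ ℤ^1 ⊕ ℤ/4

Derivation:
rank_ℚ(R)=1; free=2−1=1
SNF(R) diag = [4] → torsion [4]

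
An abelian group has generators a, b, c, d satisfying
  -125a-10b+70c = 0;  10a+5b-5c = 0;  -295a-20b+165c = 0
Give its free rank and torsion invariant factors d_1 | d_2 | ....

rank_ℚ(R)=3; free=4−3=1
SNF(R) diag = [5, 5, 15] → torsion [5, 5, 15]

Answer: M ≅ ℤ^1 ⊕ ℤ/5 ⊕ ℤ/5 ⊕ ℤ/15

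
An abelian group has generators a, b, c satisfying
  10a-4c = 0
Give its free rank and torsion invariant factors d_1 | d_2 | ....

rank_ℚ(R)=1; free=3−1=2
SNF(R) diag = [2] → torsion [2]

Answer: M ≅ ℤ^2 ⊕ ℤ/2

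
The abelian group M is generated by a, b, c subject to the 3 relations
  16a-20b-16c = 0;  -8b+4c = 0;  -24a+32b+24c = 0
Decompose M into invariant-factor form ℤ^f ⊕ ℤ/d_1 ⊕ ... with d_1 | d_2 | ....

rank_ℚ(R)=3; free=3−3=0
SNF(R) diag = [4, 4, 8] → torsion [4, 4, 8]

Answer: M ≅ ℤ/4 ⊕ ℤ/4 ⊕ ℤ/8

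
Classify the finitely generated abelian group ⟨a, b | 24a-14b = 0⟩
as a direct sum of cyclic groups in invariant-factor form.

rank_ℚ(R)=1; free=2−1=1
SNF(R) diag = [2] → torsion [2]

Answer: M ≅ ℤ^1 ⊕ ℤ/2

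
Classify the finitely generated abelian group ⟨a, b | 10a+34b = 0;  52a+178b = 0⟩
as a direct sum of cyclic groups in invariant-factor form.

Answer: M ≅ ℤ/2 ⊕ ℤ/6

Derivation:
rank_ℚ(R)=2; free=2−2=0
SNF(R) diag = [2, 6] → torsion [2, 6]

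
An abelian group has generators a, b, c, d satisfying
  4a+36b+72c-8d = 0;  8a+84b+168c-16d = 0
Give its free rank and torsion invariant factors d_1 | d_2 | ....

Answer: M ≅ ℤ^2 ⊕ ℤ/4 ⊕ ℤ/12

Derivation:
rank_ℚ(R)=2; free=4−2=2
SNF(R) diag = [4, 12] → torsion [4, 12]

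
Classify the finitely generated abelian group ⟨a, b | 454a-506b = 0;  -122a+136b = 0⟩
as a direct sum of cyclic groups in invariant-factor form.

rank_ℚ(R)=2; free=2−2=0
SNF(R) diag = [2, 6] → torsion [2, 6]

Answer: M ≅ ℤ/2 ⊕ ℤ/6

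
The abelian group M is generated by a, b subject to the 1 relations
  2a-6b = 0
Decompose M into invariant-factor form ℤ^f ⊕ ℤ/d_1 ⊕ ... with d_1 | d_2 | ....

rank_ℚ(R)=1; free=2−1=1
SNF(R) diag = [2] → torsion [2]

Answer: M ≅ ℤ^1 ⊕ ℤ/2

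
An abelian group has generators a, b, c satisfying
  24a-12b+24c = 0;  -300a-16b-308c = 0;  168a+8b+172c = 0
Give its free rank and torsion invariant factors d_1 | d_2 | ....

rank_ℚ(R)=3; free=3−3=0
SNF(R) diag = [4, 12, 36] → torsion [4, 12, 36]

Answer: M ≅ ℤ/4 ⊕ ℤ/12 ⊕ ℤ/36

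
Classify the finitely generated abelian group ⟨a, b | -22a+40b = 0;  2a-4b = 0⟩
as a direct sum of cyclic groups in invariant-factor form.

Answer: M ≅ ℤ/2 ⊕ ℤ/4

Derivation:
rank_ℚ(R)=2; free=2−2=0
SNF(R) diag = [2, 4] → torsion [2, 4]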